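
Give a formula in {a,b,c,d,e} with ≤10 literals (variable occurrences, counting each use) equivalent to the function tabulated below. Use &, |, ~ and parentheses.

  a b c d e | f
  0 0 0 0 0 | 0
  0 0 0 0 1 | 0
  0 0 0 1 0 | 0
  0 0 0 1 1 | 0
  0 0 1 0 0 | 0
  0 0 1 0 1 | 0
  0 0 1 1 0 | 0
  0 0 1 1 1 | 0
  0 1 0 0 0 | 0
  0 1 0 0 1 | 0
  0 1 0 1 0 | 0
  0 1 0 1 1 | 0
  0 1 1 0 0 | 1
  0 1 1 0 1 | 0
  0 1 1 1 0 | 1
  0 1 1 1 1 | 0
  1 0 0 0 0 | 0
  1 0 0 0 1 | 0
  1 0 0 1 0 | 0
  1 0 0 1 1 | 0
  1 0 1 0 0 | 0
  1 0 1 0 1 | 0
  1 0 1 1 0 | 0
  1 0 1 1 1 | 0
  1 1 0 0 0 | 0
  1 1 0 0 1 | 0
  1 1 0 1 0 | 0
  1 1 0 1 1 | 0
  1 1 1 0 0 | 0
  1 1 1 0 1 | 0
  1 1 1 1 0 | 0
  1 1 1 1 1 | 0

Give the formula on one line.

  (a | c) = 00001111000011111111111111111111
  ~c = 11110000111100001111000011110000
  ((a | c) & ~c) = 00000000000000001111000011110000
  (((a | c) & ~c) | b) = 00000000111111111111000011111111
  ~a = 11111111111111110000000000000000
  ~e = 10101010101010101010101010101010
  (c & ~e) = 00001010000010100000101000001010
  (~a & (c & ~e)) = 00001010000010100000000000000000
  ((((a | c) & ~c) | b) & (~a & (c & ~e))) = 00000000000010100000000000000000

((((a | c) & ~c) | b) & (~a & (c & ~e)))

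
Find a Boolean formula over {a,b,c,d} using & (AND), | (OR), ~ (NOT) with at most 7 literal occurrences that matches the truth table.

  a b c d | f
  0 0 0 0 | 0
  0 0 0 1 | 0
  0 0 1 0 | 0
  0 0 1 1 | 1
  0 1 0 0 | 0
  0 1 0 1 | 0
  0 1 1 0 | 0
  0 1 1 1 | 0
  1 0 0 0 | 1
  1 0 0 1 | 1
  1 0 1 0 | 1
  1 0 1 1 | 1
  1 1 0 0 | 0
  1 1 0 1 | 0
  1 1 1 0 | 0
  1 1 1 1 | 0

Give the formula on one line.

  ~b = 1111000011110000
  (~b & a) = 0000000011110000
  (d & ~b) = 0101000001010000
  (c & (d & ~b)) = 0001000000010000
  ((~b & a) | (c & (d & ~b))) = 0001000011110000

((~b & a) | (c & (d & ~b)))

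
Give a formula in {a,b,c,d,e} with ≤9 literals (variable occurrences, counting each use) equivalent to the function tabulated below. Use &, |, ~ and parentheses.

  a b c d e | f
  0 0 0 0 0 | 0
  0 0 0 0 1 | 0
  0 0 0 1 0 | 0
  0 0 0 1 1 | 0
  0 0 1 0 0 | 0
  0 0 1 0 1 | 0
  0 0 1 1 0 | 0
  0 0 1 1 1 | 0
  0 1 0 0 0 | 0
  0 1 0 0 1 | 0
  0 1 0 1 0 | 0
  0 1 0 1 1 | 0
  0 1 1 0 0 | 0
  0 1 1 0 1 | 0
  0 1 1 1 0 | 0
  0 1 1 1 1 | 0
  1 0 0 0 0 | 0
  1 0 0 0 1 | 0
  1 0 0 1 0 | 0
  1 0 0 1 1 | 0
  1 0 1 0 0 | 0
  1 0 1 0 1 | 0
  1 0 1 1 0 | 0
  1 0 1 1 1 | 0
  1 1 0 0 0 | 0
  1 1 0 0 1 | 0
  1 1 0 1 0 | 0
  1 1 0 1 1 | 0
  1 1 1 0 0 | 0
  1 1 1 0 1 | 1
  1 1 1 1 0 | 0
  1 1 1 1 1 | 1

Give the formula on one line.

  ~b = 11111111000000001111111100000000
  (a | ~b) = 11111111000000001111111111111111
  (c & (a | ~b)) = 00001111000000000000111100001111
  (d | e) = 01110111011101110111011101110111
  ((d | e) & b) = 00000000011101110000000001110111
  ~a = 11111111111111110000000000000000
  (e | ~a) = 11111111111111110101010101010101
  (((d | e) & b) & (e | ~a)) = 00000000011101110000000001010101
  ((c & (a | ~b)) & (((d | e) & b) & (e | ~a))) = 00000000000000000000000000000101

((c & (a | ~b)) & (((d | e) & b) & (e | ~a)))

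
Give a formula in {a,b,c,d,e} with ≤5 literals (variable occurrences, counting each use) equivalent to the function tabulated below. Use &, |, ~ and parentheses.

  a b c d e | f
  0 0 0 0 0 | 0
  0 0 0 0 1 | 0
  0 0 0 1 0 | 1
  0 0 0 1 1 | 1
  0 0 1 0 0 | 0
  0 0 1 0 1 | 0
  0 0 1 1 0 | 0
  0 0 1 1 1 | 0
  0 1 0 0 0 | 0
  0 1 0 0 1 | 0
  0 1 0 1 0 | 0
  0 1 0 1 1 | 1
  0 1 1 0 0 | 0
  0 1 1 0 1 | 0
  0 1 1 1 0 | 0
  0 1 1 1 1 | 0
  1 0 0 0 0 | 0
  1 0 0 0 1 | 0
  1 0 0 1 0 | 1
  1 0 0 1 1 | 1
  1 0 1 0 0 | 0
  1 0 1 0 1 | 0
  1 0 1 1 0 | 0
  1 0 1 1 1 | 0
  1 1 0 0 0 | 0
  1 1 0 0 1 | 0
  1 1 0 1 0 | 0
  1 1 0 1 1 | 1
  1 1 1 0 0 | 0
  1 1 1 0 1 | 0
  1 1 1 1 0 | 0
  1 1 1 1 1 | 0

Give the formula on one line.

(((~b | ~d) | e) & (d & ~c))

  ~b = 11111111000000001111111100000000
  ~d = 11001100110011001100110011001100
  (~b | ~d) = 11111111110011001111111111001100
  ((~b | ~d) | e) = 11111111110111011111111111011101
  ~c = 11110000111100001111000011110000
  (d & ~c) = 00110000001100000011000000110000
  (((~b | ~d) | e) & (d & ~c)) = 00110000000100000011000000010000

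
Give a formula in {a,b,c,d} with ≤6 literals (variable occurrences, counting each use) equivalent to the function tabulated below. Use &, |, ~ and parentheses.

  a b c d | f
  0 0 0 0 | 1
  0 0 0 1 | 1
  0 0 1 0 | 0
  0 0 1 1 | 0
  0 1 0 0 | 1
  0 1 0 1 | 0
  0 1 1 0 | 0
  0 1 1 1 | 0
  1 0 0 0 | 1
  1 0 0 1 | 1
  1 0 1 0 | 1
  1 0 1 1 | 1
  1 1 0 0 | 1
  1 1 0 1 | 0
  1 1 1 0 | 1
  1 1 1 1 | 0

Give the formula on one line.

((a | ~c) & (~d | ~b))

  ~c = 1100110011001100
  (a | ~c) = 1100110011111111
  ~d = 1010101010101010
  ~b = 1111000011110000
  (~d | ~b) = 1111101011111010
  ((a | ~c) & (~d | ~b)) = 1100100011111010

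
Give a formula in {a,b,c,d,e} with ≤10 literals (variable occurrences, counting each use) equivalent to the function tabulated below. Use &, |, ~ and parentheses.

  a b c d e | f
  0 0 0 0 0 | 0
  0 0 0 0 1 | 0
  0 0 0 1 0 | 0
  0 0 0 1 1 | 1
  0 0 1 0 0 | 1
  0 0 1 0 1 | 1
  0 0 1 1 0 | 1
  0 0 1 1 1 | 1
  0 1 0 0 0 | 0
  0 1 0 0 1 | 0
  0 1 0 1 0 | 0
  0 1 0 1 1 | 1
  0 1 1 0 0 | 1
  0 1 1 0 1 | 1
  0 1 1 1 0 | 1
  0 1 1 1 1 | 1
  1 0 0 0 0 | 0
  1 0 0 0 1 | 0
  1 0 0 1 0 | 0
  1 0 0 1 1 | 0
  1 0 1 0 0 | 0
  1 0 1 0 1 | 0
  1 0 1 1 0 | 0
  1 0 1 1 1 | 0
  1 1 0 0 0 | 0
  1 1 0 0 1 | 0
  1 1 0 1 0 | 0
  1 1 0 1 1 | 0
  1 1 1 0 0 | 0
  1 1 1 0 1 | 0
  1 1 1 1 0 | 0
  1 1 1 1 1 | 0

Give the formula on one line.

((c | ((d & ((~d & ~b) | e)) | a)) & ~a)

  ~d = 11001100110011001100110011001100
  ~b = 11111111000000001111111100000000
  (~d & ~b) = 11001100000000001100110000000000
  ((~d & ~b) | e) = 11011101010101011101110101010101
  (d & ((~d & ~b) | e)) = 00010001000100010001000100010001
  ((d & ((~d & ~b) | e)) | a) = 00010001000100011111111111111111
  (c | ((d & ((~d & ~b) | e)) | a)) = 00011111000111111111111111111111
  ~a = 11111111111111110000000000000000
  ((c | ((d & ((~d & ~b) | e)) | a)) & ~a) = 00011111000111110000000000000000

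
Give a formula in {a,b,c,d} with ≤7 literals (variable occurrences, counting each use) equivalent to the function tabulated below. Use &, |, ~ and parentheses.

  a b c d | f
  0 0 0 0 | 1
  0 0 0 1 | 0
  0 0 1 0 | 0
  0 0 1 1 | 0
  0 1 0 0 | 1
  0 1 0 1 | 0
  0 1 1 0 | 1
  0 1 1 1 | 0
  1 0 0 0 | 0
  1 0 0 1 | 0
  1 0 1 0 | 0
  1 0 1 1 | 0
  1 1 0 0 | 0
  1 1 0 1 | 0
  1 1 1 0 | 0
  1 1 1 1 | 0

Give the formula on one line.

((~a & ~d) & (b | ~c))

  ~a = 1111111100000000
  ~d = 1010101010101010
  (~a & ~d) = 1010101000000000
  ~c = 1100110011001100
  (b | ~c) = 1100111111001111
  ((~a & ~d) & (b | ~c)) = 1000101000000000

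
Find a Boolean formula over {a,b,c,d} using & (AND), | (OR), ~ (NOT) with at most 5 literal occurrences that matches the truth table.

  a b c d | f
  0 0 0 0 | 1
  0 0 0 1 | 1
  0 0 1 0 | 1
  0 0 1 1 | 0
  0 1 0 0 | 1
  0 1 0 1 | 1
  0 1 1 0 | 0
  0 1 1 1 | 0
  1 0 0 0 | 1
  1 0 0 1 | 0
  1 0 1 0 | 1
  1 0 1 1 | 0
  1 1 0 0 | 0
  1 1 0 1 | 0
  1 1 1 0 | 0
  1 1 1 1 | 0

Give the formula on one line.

  ~b = 1111000011110000
  ~d = 1010101010101010
  (~b & ~d) = 1010000010100000
  ~c = 1100110011001100
  ~a = 1111111100000000
  (~c & ~a) = 1100110000000000
  ((~b & ~d) | (~c & ~a)) = 1110110010100000

((~b & ~d) | (~c & ~a))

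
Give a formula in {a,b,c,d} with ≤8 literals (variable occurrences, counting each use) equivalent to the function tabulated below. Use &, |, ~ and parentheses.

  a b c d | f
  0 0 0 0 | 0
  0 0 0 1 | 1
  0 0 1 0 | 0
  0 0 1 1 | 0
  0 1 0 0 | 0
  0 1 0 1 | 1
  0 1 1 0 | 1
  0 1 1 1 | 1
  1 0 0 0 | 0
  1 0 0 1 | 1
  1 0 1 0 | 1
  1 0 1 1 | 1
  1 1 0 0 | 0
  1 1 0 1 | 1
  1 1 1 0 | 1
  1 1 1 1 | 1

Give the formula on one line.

(((a | b) | ~c) & (c | d))

  (a | b) = 0000111111111111
  ~c = 1100110011001100
  ((a | b) | ~c) = 1100111111111111
  (c | d) = 0111011101110111
  (((a | b) | ~c) & (c | d)) = 0100011101110111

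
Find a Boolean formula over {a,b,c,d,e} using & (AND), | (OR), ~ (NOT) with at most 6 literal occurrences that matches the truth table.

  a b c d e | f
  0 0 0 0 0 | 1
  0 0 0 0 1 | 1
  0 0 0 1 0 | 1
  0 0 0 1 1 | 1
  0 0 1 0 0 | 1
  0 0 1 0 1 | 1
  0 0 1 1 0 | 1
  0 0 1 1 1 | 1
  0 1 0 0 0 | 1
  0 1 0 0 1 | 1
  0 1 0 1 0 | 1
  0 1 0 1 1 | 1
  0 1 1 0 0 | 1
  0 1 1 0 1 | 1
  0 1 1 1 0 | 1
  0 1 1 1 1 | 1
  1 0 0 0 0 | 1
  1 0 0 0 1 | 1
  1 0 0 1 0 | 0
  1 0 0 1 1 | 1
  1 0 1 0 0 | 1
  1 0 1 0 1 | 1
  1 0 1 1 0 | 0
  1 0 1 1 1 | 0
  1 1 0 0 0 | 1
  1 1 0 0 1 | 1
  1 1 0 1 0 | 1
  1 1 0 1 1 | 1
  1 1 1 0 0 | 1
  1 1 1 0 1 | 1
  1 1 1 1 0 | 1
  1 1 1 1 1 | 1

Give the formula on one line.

  ~a = 11111111111111110000000000000000
  (b | ~a) = 11111111111111110000000011111111
  ~d = 11001100110011001100110011001100
  ~c = 11110000111100001111000011110000
  (e & ~c) = 01010000010100000101000001010000
  (~d | (e & ~c)) = 11011100110111001101110011011100
  (a & (~d | (e & ~c))) = 00000000000000001101110011011100
  ((b | ~a) | (a & (~d | (e & ~c)))) = 11111111111111111101110011111111

((b | ~a) | (a & (~d | (e & ~c))))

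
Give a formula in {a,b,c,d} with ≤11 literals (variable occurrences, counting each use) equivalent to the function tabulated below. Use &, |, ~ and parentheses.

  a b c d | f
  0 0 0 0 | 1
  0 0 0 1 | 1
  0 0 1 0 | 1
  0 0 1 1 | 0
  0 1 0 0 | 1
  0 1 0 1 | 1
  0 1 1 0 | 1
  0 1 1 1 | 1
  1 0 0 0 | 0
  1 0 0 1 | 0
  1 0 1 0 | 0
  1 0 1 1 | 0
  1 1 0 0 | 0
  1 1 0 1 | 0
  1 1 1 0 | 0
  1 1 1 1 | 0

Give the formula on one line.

  ~a = 1111111100000000
  ~c = 1100110011001100
  ~d = 1010101010101010
  (~c | ~d) = 1110111011101110
  (~d | b) = 1010111110101111
  ~b = 1111000011110000
  (~a | d) = 1111111101010101
  (~b | (~a | d)) = 1111111111110101
  ((~d | b) & (~b | (~a | d))) = 1010111110100101
  ((~c | ~d) | ((~d | b) & (~b | (~a | d)))) = 1110111111101111
  (~a & ((~c | ~d) | ((~d | b) & (~b | (~a | d))))) = 1110111100000000

(~a & ((~c | ~d) | ((~d | b) & (~b | (~a | d)))))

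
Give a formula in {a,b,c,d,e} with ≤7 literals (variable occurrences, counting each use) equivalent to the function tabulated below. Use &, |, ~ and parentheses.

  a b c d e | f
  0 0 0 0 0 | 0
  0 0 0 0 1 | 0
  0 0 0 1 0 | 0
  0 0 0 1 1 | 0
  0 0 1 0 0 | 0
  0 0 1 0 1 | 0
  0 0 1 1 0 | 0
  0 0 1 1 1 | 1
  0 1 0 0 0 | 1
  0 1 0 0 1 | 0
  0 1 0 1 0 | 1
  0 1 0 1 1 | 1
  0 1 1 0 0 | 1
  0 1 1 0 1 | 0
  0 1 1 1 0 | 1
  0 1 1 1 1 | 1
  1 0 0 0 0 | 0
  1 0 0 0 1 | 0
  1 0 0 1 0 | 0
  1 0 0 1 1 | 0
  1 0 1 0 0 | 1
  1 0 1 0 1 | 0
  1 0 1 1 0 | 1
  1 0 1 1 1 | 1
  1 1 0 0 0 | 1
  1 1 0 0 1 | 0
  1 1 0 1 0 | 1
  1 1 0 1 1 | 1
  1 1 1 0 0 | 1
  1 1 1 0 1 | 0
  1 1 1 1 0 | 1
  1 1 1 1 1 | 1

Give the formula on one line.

((a | (b | e)) & ((d | ~e) & (c | b)))

  (b | e) = 01010101111111110101010111111111
  (a | (b | e)) = 01010101111111111111111111111111
  ~e = 10101010101010101010101010101010
  (d | ~e) = 10111011101110111011101110111011
  (c | b) = 00001111111111110000111111111111
  ((d | ~e) & (c | b)) = 00001011101110110000101110111011
  ((a | (b | e)) & ((d | ~e) & (c | b))) = 00000001101110110000101110111011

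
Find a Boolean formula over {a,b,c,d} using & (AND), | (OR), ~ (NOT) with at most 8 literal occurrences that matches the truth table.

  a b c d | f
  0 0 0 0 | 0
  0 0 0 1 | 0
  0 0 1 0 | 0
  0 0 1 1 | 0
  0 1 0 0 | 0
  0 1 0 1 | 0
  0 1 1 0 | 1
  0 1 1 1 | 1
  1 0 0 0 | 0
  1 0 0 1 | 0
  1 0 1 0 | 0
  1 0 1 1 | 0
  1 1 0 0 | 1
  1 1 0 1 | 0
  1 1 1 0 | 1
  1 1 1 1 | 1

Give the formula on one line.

  ~d = 1010101010101010
  (a & ~d) = 0000000010101010
  ((a & ~d) | c) = 0011001110111011
  ~b = 1111000011110000
  ~a = 1111111100000000
  (~b & ~a) = 1111000000000000
  (((a & ~d) | c) | (~b & ~a)) = 1111001110111011
  ((((a & ~d) | c) | (~b & ~a)) & b) = 0000001100001011

((((a & ~d) | c) | (~b & ~a)) & b)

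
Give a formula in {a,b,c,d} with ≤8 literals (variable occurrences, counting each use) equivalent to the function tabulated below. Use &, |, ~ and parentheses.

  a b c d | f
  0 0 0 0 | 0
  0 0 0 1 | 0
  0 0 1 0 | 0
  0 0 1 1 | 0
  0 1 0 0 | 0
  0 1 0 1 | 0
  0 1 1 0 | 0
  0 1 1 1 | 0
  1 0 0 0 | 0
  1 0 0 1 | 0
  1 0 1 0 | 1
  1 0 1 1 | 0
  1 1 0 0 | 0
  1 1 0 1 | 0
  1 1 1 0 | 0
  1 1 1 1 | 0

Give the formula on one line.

  ~b = 1111000011110000
  (b | a) = 0000111111111111
  ~a = 1111111100000000
  (c | ~a) = 1111111100110011
  ((b | a) & (c | ~a)) = 0000111100110011
  (~b & ((b | a) & (c | ~a))) = 0000000000110000
  (c & d) = 0001000100010001
  ((~b & ((b | a) & (c | ~a))) | (c & d)) = 0001000100110001
  ~d = 1010101010101010
  (((~b & ((b | a) & (c | ~a))) | (c & d)) & ~d) = 0000000000100000

(((~b & ((b | a) & (c | ~a))) | (c & d)) & ~d)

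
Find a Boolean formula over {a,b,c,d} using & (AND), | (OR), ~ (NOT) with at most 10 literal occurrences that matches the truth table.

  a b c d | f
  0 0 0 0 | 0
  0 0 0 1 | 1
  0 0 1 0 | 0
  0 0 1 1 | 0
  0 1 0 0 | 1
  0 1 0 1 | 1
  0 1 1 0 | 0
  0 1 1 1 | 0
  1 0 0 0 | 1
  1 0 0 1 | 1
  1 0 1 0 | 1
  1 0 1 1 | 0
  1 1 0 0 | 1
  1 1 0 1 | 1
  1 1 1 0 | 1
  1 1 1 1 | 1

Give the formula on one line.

((((b & ~d) | (d & ~c)) & ~c) | ((b | ~d) & a))

  ~d = 1010101010101010
  (b & ~d) = 0000101000001010
  ~c = 1100110011001100
  (d & ~c) = 0100010001000100
  ((b & ~d) | (d & ~c)) = 0100111001001110
  (((b & ~d) | (d & ~c)) & ~c) = 0100110001001100
  (b | ~d) = 1010111110101111
  ((b | ~d) & a) = 0000000010101111
  ((((b & ~d) | (d & ~c)) & ~c) | ((b | ~d) & a)) = 0100110011101111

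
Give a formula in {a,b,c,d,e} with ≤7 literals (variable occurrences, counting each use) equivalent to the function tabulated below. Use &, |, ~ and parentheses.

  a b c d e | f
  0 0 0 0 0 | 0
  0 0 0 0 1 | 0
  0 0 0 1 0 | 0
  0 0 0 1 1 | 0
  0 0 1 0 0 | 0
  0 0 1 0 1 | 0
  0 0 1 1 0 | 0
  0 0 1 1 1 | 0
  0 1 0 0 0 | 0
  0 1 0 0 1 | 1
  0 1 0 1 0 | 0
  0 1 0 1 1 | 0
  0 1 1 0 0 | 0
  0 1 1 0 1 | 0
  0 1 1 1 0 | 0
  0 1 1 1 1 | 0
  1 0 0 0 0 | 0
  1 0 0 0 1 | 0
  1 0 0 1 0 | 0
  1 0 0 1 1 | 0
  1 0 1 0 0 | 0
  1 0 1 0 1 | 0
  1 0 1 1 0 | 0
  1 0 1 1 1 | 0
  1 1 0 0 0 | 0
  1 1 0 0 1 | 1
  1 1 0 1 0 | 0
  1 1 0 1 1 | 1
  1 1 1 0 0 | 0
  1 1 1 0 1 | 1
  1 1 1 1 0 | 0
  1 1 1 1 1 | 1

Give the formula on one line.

  (b & a) = 00000000000000000000000011111111
  ~c = 11110000111100001111000011110000
  ~d = 11001100110011001100110011001100
  (~c & ~d) = 11000000110000001100000011000000
  ((b & a) | (~c & ~d)) = 11000000110000001100000011111111
  (b & e) = 00000000010101010000000001010101
  (((b & a) | (~c & ~d)) & (b & e)) = 00000000010000000000000001010101

(((b & a) | (~c & ~d)) & (b & e))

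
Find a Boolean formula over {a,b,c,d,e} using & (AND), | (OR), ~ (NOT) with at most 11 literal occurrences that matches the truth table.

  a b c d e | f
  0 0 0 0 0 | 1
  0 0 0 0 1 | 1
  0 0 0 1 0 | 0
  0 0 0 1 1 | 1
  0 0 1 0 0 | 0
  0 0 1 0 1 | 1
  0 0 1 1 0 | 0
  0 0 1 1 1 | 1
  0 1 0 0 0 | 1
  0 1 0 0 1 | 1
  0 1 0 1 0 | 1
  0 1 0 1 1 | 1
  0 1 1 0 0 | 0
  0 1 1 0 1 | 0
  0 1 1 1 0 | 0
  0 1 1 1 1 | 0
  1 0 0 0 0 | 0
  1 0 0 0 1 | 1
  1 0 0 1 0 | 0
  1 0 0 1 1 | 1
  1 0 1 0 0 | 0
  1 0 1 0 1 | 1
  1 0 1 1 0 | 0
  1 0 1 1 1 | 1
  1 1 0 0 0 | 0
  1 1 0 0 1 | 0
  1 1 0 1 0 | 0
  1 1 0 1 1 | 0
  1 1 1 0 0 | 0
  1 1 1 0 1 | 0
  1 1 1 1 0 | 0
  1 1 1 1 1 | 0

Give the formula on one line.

(((e | c) | (~d | (b | e))) & ((~c & ~a) | (e & ~b)))

  (e | c) = 01011111010111110101111101011111
  ~d = 11001100110011001100110011001100
  (b | e) = 01010101111111110101010111111111
  (~d | (b | e)) = 11011101111111111101110111111111
  ((e | c) | (~d | (b | e))) = 11011111111111111101111111111111
  ~c = 11110000111100001111000011110000
  ~a = 11111111111111110000000000000000
  (~c & ~a) = 11110000111100000000000000000000
  ~b = 11111111000000001111111100000000
  (e & ~b) = 01010101000000000101010100000000
  ((~c & ~a) | (e & ~b)) = 11110101111100000101010100000000
  (((e | c) | (~d | (b | e))) & ((~c & ~a) | (e & ~b))) = 11010101111100000101010100000000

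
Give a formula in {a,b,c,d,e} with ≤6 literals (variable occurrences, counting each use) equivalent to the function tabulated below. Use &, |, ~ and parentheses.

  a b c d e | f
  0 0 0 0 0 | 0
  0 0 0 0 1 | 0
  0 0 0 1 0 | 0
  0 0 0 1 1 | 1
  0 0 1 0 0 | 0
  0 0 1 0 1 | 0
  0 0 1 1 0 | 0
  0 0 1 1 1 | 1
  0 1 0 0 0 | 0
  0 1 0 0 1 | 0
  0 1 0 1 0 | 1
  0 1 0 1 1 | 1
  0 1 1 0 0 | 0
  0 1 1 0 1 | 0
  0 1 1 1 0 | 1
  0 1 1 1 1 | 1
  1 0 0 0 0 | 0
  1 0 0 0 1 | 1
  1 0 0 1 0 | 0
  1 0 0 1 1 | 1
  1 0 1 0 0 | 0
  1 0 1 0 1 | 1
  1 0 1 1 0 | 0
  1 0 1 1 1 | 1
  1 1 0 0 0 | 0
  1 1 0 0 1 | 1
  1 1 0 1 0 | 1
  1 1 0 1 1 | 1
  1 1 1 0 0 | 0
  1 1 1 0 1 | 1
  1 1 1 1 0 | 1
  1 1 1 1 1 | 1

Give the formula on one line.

(((a | d) & e) | (b & d))

  (a | d) = 00110011001100111111111111111111
  ((a | d) & e) = 00010001000100010101010101010101
  (b & d) = 00000000001100110000000000110011
  (((a | d) & e) | (b & d)) = 00010001001100110101010101110111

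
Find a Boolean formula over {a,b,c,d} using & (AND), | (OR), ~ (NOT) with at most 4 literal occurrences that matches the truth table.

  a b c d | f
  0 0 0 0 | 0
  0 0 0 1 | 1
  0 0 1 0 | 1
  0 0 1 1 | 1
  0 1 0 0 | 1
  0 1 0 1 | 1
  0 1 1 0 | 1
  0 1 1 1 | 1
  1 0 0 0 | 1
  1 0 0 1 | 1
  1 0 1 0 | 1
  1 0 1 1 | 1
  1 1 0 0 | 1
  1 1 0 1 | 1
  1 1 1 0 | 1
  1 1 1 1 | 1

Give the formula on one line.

  (b | d) = 0101111101011111
  ((b | d) | c) = 0111111101111111
  (a | ((b | d) | c)) = 0111111111111111

(a | ((b | d) | c))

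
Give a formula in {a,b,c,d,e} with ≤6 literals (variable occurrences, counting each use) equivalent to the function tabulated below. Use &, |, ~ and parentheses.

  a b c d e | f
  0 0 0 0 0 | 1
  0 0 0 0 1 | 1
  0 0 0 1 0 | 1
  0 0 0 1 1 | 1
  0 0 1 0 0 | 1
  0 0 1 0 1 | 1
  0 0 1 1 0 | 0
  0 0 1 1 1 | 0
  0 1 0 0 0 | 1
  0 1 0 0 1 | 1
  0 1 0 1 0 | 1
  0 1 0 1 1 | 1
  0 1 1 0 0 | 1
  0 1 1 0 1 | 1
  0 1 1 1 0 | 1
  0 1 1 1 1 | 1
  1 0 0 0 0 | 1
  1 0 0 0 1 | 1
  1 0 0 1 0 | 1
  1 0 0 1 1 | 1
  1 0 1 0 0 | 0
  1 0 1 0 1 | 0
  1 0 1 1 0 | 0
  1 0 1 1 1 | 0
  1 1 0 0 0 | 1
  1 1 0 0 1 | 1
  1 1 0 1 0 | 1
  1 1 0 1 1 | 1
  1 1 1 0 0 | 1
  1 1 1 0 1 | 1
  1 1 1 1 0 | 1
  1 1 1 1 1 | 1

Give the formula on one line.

((~b & (b | ~c)) | ((~d & ~a) | b))

  ~b = 11111111000000001111111100000000
  ~c = 11110000111100001111000011110000
  (b | ~c) = 11110000111111111111000011111111
  (~b & (b | ~c)) = 11110000000000001111000000000000
  ~d = 11001100110011001100110011001100
  ~a = 11111111111111110000000000000000
  (~d & ~a) = 11001100110011000000000000000000
  ((~d & ~a) | b) = 11001100111111110000000011111111
  ((~b & (b | ~c)) | ((~d & ~a) | b)) = 11111100111111111111000011111111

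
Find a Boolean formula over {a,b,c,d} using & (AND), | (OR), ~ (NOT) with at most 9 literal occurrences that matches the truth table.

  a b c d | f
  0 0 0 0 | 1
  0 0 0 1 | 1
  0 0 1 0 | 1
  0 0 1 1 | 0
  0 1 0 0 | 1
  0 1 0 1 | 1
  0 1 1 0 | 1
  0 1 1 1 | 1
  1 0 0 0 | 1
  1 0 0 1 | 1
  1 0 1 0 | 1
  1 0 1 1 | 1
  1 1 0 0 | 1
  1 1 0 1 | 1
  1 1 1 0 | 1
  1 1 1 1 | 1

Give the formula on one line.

  ~d = 1010101010101010
  ~b = 1111000011110000
  (a & ~b) = 0000000011110000
  ~c = 1100110011001100
  (~c & d) = 0100010001000100
  ((a & ~b) | (~c & d)) = 0100010011110100
  (a | b) = 0000111111111111
  (((a & ~b) | (~c & d)) | (a | b)) = 0100111111111111
  (~d | (((a & ~b) | (~c & d)) | (a | b))) = 1110111111111111

(~d | (((a & ~b) | (~c & d)) | (a | b)))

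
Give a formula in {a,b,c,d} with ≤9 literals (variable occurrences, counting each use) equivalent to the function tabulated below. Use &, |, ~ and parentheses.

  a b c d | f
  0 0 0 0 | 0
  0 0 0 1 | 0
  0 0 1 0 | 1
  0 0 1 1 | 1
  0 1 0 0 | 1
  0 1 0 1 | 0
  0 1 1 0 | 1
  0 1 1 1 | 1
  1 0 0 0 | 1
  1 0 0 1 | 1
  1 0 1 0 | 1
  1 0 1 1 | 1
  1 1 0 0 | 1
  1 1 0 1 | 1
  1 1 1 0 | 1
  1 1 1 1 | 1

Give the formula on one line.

  ~d = 1010101010101010
  (c | b) = 0011111100111111
  (~d & (c | b)) = 0010101000101010
  ((~d & (c | b)) | a) = 0010101011111111
  ~a = 1111111100000000
  (c & ~a) = 0011001100000000
  (((~d & (c | b)) | a) | (c & ~a)) = 0011101111111111

(((~d & (c | b)) | a) | (c & ~a))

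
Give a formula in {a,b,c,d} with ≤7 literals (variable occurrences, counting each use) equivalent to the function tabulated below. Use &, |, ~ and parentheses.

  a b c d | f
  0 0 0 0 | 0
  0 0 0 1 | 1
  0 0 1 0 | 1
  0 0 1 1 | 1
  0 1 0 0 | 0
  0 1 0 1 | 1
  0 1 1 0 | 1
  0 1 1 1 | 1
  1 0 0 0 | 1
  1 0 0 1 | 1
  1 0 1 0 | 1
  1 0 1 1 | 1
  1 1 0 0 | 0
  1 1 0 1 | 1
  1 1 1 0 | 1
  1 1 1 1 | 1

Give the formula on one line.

((d | c) | (~b & a))

  (d | c) = 0111011101110111
  ~b = 1111000011110000
  (~b & a) = 0000000011110000
  ((d | c) | (~b & a)) = 0111011111110111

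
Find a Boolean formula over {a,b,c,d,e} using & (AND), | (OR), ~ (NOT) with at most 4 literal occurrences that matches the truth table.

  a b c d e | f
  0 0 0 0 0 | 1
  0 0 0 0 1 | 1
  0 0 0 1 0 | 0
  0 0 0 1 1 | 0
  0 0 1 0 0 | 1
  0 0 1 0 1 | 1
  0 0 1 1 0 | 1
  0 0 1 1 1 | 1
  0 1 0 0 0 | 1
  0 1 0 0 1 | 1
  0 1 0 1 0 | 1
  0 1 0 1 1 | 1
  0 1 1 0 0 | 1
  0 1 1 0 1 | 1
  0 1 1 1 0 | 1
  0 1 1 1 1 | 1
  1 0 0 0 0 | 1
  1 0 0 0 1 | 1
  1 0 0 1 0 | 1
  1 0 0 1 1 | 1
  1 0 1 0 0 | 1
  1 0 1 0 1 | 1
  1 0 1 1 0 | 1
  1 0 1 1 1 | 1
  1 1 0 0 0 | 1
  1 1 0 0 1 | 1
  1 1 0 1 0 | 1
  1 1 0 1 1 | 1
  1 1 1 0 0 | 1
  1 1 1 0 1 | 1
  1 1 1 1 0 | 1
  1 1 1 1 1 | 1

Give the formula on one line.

(((b | a) | ~d) | c)

  (b | a) = 00000000111111111111111111111111
  ~d = 11001100110011001100110011001100
  ((b | a) | ~d) = 11001100111111111111111111111111
  (((b | a) | ~d) | c) = 11001111111111111111111111111111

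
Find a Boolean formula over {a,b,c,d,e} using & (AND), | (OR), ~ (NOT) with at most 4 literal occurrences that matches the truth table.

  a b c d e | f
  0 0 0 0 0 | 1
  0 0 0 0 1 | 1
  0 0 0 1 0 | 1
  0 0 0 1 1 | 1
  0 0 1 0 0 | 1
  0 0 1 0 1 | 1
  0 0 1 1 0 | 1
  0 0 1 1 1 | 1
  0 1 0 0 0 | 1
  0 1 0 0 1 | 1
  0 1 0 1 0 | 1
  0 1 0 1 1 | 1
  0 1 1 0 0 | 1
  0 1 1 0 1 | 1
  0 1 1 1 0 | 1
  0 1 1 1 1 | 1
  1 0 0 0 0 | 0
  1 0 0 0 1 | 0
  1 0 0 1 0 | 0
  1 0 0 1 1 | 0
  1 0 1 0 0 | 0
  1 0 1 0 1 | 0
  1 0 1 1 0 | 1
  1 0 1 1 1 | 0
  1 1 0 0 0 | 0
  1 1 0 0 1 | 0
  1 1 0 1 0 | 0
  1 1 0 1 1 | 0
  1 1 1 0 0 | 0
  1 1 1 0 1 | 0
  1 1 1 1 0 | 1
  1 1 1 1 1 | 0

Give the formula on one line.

  (d & c) = 00000011000000110000001100000011
  ~e = 10101010101010101010101010101010
  ((d & c) & ~e) = 00000010000000100000001000000010
  ~a = 11111111111111110000000000000000
  (((d & c) & ~e) | ~a) = 11111111111111110000001000000010

(((d & c) & ~e) | ~a)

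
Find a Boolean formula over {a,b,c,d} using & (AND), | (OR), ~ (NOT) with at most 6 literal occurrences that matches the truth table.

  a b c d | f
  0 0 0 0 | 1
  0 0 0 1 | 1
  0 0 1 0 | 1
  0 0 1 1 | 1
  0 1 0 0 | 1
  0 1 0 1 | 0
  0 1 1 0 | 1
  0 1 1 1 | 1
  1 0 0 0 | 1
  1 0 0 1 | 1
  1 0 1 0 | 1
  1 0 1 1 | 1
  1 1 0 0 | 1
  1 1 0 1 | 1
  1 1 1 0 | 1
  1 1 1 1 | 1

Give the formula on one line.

  ~d = 1010101010101010
  ~b = 1111000011110000
  (~b | a) = 1111000011111111
  (c | (~b | a)) = 1111001111111111
  (~d | (c | (~b | a))) = 1111101111111111

(~d | (c | (~b | a)))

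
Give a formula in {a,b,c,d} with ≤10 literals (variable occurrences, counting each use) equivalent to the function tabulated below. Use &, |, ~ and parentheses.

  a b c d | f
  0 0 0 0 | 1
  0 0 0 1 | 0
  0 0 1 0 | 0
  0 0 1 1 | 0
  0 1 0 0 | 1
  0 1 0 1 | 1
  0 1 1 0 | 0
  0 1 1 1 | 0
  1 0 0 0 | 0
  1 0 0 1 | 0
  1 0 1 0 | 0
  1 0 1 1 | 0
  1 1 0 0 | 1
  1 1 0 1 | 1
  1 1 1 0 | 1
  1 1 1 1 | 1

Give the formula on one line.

((a & b) | (((~d | b) & ~c) & (b | ~a)))

  (a & b) = 0000000000001111
  ~d = 1010101010101010
  (~d | b) = 1010111110101111
  ~c = 1100110011001100
  ((~d | b) & ~c) = 1000110010001100
  ~a = 1111111100000000
  (b | ~a) = 1111111100001111
  (((~d | b) & ~c) & (b | ~a)) = 1000110000001100
  ((a & b) | (((~d | b) & ~c) & (b | ~a))) = 1000110000001111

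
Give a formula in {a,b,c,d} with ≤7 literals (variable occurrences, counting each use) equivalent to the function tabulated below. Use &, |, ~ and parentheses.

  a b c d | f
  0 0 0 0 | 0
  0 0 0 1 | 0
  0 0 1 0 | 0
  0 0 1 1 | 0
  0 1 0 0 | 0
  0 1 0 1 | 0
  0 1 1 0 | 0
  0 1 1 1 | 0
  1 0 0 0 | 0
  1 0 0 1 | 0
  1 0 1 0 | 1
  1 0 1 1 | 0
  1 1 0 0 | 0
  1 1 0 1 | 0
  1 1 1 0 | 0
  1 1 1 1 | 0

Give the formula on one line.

((c & ~b) & (a & (~c | ~d)))

  ~b = 1111000011110000
  (c & ~b) = 0011000000110000
  ~c = 1100110011001100
  ~d = 1010101010101010
  (~c | ~d) = 1110111011101110
  (a & (~c | ~d)) = 0000000011101110
  ((c & ~b) & (a & (~c | ~d))) = 0000000000100000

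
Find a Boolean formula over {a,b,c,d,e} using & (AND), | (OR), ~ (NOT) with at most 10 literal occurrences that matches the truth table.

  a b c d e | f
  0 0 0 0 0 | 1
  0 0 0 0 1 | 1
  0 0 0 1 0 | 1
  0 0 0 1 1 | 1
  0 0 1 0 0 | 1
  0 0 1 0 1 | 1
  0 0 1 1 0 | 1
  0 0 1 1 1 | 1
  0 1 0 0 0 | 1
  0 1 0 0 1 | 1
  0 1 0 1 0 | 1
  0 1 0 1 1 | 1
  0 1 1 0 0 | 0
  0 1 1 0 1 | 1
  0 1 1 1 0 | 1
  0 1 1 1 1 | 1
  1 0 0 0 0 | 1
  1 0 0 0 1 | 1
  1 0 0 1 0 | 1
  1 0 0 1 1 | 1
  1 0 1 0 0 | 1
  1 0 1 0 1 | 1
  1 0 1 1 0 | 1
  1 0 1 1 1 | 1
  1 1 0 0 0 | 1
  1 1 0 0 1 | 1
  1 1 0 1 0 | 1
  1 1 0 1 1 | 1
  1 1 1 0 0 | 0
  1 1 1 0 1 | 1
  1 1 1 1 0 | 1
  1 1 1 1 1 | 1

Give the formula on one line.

  (e | d) = 01110111011101110111011101110111
  ~b = 11111111000000001111111100000000
  ~c = 11110000111100001111000011110000
  (~c & b) = 00000000111100000000000011110000
  (d & e) = 00010001000100010001000100010001
  ~d = 11001100110011001100110011001100
  ((d & e) | ~d) = 11011101110111011101110111011101
  ((~c & b) & ((d & e) | ~d)) = 00000000110100000000000011010000
  (~b | ((~c & b) & ((d & e) | ~d))) = 11111111110100001111111111010000
  ((~b | ((~c & b) & ((d & e) | ~d))) & ~d) = 11001100110000001100110011000000
  ((e | d) | ((~b | ((~c & b) & ((d & e) | ~d))) & ~d)) = 11111111111101111111111111110111

((e | d) | ((~b | ((~c & b) & ((d & e) | ~d))) & ~d))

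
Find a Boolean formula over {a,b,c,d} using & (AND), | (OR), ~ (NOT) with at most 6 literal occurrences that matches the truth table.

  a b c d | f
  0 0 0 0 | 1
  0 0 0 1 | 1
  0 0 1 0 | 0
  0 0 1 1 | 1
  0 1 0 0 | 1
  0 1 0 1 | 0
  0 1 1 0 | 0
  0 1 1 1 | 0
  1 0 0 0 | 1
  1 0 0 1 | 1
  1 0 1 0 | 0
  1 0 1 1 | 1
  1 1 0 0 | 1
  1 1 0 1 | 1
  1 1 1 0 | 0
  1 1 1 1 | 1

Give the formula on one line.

  ~d = 1010101010101010
  (a | ~d) = 1010101011111111
  ~b = 1111000011110000
  ((a | ~d) | ~b) = 1111101011111111
  ~c = 1100110011001100
  (d | ~c) = 1101110111011101
  (((a | ~d) | ~b) & (d | ~c)) = 1101100011011101

(((a | ~d) | ~b) & (d | ~c))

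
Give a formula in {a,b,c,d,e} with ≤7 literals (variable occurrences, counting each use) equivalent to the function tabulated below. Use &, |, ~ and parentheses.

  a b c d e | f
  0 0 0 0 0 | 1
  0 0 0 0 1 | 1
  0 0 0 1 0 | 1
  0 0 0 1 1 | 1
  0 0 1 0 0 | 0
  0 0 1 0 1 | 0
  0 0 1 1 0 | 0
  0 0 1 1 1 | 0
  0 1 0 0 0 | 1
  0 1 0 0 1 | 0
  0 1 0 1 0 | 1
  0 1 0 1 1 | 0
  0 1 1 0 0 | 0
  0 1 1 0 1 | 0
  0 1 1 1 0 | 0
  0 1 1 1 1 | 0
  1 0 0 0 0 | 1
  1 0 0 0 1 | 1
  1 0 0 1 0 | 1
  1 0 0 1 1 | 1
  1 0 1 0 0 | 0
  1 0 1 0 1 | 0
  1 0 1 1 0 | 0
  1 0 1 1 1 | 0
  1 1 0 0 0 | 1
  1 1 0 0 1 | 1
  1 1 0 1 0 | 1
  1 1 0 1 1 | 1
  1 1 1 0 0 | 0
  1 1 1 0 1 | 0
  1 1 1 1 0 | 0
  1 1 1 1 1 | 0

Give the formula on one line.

  ~e = 10101010101010101010101010101010
  ~b = 11111111000000001111111100000000
  (~e | ~b) = 11111111101010101111111110101010
  (a | (~e | ~b)) = 11111111101010101111111111111111
  ~c = 11110000111100001111000011110000
  ((a | (~e | ~b)) & ~c) = 11110000101000001111000011110000

((a | (~e | ~b)) & ~c)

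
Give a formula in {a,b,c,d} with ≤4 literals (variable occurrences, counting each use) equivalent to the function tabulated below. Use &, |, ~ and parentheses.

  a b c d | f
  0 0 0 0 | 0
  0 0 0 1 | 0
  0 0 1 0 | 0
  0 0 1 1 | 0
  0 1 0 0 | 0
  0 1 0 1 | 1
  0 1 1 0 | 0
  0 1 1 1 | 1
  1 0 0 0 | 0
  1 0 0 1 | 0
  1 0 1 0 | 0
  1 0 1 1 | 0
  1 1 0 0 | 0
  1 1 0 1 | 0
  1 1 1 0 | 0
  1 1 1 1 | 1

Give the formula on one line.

((d & b) & (c | ~a))

  (d & b) = 0000010100000101
  ~a = 1111111100000000
  (c | ~a) = 1111111100110011
  ((d & b) & (c | ~a)) = 0000010100000001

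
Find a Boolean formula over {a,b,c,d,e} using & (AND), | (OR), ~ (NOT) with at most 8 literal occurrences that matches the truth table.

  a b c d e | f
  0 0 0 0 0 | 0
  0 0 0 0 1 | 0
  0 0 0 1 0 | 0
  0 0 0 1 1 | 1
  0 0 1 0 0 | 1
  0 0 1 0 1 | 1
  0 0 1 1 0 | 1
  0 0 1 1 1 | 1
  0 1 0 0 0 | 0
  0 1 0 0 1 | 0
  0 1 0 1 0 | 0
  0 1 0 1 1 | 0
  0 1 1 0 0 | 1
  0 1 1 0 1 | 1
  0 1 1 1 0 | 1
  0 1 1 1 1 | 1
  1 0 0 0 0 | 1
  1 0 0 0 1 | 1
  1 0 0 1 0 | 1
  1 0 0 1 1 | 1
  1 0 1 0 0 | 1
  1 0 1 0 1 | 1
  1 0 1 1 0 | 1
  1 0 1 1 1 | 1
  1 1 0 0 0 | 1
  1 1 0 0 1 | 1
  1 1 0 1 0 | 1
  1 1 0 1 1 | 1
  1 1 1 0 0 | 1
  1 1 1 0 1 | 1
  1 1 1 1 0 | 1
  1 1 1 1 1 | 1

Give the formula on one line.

  ~b = 11111111000000001111111100000000
  (~b & d) = 00110011000000000011001100000000
  (e & (~b & d)) = 00010001000000000001000100000000
  (c | a) = 00001111000011111111111111111111
  ((e & (~b & d)) | (c | a)) = 00011111000011111111111111111111

((e & (~b & d)) | (c | a))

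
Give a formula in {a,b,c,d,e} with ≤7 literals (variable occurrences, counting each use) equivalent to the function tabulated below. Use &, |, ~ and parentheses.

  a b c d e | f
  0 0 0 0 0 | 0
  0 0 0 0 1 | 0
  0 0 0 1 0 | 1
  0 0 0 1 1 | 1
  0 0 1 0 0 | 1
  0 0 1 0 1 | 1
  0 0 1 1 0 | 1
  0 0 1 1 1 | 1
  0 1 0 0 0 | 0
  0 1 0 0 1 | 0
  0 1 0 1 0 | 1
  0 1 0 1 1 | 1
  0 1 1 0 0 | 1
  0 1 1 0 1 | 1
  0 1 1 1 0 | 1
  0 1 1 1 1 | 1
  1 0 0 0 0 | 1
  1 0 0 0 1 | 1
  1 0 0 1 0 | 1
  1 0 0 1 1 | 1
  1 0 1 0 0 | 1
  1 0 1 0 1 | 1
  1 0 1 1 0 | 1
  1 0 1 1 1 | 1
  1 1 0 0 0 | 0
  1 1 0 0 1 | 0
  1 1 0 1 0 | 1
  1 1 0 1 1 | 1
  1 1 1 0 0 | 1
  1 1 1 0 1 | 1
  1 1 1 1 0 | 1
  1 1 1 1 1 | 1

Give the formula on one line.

  ~b = 11111111000000001111111100000000
  (c | ~b) = 11111111000011111111111100001111
  ~c = 11110000111100001111000011110000
  (a & ~c) = 00000000000000001111000011110000
  ~d = 11001100110011001100110011001100
  ((a & ~c) & ~d) = 00000000000000001100000011000000
  ((c | ~b) & ((a & ~c) & ~d)) = 00000000000000001100000000000000
  (c | d) = 00111111001111110011111100111111
  (((c | ~b) & ((a & ~c) & ~d)) | (c | d)) = 00111111001111111111111100111111

(((c | ~b) & ((a & ~c) & ~d)) | (c | d))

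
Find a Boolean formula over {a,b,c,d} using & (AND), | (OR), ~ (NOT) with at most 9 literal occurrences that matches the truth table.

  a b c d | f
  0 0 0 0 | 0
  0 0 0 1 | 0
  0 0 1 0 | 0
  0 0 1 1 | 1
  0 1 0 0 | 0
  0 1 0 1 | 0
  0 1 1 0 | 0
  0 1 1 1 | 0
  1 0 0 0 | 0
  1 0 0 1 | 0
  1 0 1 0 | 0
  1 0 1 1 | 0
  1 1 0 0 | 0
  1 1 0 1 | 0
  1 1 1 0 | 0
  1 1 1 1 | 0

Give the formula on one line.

  ~a = 1111111100000000
  (~a | b) = 1111111100001111
  (d & (~a | b)) = 0101010100000101
  ~b = 1111000011110000
  ~d = 1010101010101010
  (c | ~d) = 1011101110111011
  (~b & (c | ~d)) = 1011000010110000
  ((d & (~a | b)) & (~b & (c | ~d))) = 0001000000000000

((d & (~a | b)) & (~b & (c | ~d)))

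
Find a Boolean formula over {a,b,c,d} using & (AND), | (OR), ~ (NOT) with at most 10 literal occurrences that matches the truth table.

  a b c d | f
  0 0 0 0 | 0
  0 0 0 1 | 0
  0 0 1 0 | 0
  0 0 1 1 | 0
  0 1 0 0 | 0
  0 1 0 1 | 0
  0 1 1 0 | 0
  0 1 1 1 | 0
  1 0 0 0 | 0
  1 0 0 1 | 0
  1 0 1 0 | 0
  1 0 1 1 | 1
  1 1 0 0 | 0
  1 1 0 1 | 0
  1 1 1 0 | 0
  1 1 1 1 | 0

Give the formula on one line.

((c & a) & ((~a | d) & (~b & ((d & ~c) | a))))

  (c & a) = 0000000000110011
  ~a = 1111111100000000
  (~a | d) = 1111111101010101
  ~b = 1111000011110000
  ~c = 1100110011001100
  (d & ~c) = 0100010001000100
  ((d & ~c) | a) = 0100010011111111
  (~b & ((d & ~c) | a)) = 0100000011110000
  ((~a | d) & (~b & ((d & ~c) | a))) = 0100000001010000
  ((c & a) & ((~a | d) & (~b & ((d & ~c) | a)))) = 0000000000010000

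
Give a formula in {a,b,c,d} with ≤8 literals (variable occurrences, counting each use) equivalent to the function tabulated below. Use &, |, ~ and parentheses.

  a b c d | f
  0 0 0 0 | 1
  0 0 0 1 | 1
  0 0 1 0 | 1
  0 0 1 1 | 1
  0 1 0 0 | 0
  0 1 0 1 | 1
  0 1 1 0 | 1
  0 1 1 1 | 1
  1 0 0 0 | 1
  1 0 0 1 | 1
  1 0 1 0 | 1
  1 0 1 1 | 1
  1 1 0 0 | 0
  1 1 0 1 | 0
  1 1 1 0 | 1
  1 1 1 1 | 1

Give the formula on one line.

  ~a = 1111111100000000
  (~a & b) = 0000111100000000
  ~b = 1111000011110000
  (c | ~b) = 1111001111110011
  ((~a & b) | (c | ~b)) = 1111111111110011
  (d | c) = 0111011101110111
  ((d | c) | ~b) = 1111011111110111
  (((~a & b) | (c | ~b)) & ((d | c) | ~b)) = 1111011111110011

(((~a & b) | (c | ~b)) & ((d | c) | ~b))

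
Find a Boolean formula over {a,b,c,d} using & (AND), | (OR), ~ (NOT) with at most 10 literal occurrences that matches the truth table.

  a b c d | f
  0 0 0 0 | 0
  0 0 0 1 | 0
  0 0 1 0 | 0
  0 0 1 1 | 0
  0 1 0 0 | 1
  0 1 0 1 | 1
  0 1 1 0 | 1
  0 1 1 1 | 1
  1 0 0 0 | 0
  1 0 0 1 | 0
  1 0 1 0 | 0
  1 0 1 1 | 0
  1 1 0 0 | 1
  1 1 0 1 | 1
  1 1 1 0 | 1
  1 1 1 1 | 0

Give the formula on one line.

(((a & b) & (a & ((~d | ~a) | ~c))) | (b & ~a))

  (a & b) = 0000000000001111
  ~d = 1010101010101010
  ~a = 1111111100000000
  (~d | ~a) = 1111111110101010
  ~c = 1100110011001100
  ((~d | ~a) | ~c) = 1111111111101110
  (a & ((~d | ~a) | ~c)) = 0000000011101110
  ((a & b) & (a & ((~d | ~a) | ~c))) = 0000000000001110
  (b & ~a) = 0000111100000000
  (((a & b) & (a & ((~d | ~a) | ~c))) | (b & ~a)) = 0000111100001110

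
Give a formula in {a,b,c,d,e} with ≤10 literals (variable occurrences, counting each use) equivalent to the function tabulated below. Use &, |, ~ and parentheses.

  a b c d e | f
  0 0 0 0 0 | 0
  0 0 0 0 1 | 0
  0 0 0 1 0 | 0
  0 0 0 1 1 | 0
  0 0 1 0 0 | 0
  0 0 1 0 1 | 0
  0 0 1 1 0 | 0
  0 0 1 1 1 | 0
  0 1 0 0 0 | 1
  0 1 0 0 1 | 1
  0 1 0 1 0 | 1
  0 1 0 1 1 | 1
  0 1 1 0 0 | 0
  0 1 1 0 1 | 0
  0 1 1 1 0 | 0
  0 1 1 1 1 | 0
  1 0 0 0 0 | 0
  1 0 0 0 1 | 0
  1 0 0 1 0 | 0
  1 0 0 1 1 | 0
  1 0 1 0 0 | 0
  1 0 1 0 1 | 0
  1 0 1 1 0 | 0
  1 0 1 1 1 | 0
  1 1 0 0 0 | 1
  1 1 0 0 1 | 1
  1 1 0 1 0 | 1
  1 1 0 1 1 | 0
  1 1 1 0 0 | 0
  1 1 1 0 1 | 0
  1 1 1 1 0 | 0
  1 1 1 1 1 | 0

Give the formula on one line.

(((~e | (~c & ~d)) | (~a & b)) & (b & ~c))

  ~e = 10101010101010101010101010101010
  ~c = 11110000111100001111000011110000
  ~d = 11001100110011001100110011001100
  (~c & ~d) = 11000000110000001100000011000000
  (~e | (~c & ~d)) = 11101010111010101110101011101010
  ~a = 11111111111111110000000000000000
  (~a & b) = 00000000111111110000000000000000
  ((~e | (~c & ~d)) | (~a & b)) = 11101010111111111110101011101010
  (b & ~c) = 00000000111100000000000011110000
  (((~e | (~c & ~d)) | (~a & b)) & (b & ~c)) = 00000000111100000000000011100000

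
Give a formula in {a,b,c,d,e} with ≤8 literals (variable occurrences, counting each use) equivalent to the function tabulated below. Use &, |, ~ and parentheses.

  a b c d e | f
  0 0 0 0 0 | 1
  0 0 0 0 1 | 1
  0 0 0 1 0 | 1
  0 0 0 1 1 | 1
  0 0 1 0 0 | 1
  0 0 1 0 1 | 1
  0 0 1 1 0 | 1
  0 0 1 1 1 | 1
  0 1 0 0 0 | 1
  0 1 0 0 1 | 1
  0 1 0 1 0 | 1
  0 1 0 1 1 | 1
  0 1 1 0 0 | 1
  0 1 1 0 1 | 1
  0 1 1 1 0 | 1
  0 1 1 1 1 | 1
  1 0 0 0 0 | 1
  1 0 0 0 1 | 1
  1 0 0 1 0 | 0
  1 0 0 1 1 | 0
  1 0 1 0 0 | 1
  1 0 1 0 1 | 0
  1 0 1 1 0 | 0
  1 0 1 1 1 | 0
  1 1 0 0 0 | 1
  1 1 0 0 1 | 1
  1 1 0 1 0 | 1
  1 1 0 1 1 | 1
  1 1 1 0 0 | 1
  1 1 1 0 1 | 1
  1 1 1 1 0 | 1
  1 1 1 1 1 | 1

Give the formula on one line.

  ~a = 11111111111111110000000000000000
  ~e = 10101010101010101010101010101010
  ~c = 11110000111100001111000011110000
  (~e | ~c) = 11111010111110101111101011111010
  ~d = 11001100110011001100110011001100
  ((~e | ~c) & ~d) = 11001000110010001100100011001000
  (((~e | ~c) & ~d) | b) = 11001000111111111100100011111111
  (~a | (((~e | ~c) & ~d) | b)) = 11111111111111111100100011111111

(~a | (((~e | ~c) & ~d) | b))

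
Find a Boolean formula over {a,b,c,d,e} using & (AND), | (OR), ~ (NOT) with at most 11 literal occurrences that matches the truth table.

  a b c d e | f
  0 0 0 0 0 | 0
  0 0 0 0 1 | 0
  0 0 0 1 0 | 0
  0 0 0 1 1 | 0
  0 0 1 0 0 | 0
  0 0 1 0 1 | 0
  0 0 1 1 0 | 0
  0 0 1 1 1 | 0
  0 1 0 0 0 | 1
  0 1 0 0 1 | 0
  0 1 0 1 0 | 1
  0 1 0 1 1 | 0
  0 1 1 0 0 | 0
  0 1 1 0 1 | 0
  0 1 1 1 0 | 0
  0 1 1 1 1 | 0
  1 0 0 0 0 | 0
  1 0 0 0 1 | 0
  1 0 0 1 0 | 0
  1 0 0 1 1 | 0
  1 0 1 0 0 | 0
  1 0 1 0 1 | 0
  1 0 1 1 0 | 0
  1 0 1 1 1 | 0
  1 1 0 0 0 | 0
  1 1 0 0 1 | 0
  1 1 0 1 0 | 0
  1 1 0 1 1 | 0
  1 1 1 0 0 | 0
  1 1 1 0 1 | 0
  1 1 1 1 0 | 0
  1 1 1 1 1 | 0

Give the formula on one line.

  ~d = 11001100110011001100110011001100
  ~e = 10101010101010101010101010101010
  (~d | ~e) = 11101110111011101110111011101110
  ((~d | ~e) & b) = 00000000111011100000000011101110
  ~a = 11111111111111110000000000000000
  (~a | e) = 11111111111111110101010101010101
  ((~a | e) & ~e) = 10101010101010100000000000000000
  ~c = 11110000111100001111000011110000
  ~b = 11111111000000001111111100000000
  (~c | ~b) = 11111111111100001111111111110000
  (((~a | e) & ~e) & (~c | ~b)) = 10101010101000000000000000000000
  (((~d | ~e) & b) & (((~a | e) & ~e) & (~c | ~b))) = 00000000101000000000000000000000

(((~d | ~e) & b) & (((~a | e) & ~e) & (~c | ~b)))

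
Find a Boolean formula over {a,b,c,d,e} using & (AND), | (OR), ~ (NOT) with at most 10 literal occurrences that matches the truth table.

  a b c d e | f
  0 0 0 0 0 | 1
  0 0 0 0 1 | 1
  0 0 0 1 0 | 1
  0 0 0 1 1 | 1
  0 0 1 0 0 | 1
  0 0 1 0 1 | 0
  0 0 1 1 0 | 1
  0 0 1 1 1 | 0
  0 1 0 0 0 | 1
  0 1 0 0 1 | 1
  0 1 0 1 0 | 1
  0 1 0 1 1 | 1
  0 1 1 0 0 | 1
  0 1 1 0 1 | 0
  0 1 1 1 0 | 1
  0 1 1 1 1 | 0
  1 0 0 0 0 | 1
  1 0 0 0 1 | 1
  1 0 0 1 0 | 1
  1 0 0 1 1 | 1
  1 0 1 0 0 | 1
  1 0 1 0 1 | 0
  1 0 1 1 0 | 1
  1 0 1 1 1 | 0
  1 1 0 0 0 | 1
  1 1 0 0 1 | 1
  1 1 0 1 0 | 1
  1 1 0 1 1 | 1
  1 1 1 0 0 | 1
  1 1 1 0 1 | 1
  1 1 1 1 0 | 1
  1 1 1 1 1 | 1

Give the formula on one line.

  ~c = 11110000111100001111000011110000
  ~a = 11111111111111110000000000000000
  (~c & ~a) = 11110000111100000000000000000000
  ~e = 10101010101010101010101010101010
  (~e | b) = 10101010111111111010101011111111
  (a & (~e | b)) = 00000000000000001010101011111111
  ((~c & ~a) | (a & (~e | b))) = 11110000111100001010101011111111
  (~c & e) = 01010000010100000101000001010000
  ((~c & e) | ~e) = 11111010111110101111101011111010
  (((~c & ~a) | (a & (~e | b))) | ((~c & e) | ~e)) = 11111010111110101111101011111111

(((~c & ~a) | (a & (~e | b))) | ((~c & e) | ~e))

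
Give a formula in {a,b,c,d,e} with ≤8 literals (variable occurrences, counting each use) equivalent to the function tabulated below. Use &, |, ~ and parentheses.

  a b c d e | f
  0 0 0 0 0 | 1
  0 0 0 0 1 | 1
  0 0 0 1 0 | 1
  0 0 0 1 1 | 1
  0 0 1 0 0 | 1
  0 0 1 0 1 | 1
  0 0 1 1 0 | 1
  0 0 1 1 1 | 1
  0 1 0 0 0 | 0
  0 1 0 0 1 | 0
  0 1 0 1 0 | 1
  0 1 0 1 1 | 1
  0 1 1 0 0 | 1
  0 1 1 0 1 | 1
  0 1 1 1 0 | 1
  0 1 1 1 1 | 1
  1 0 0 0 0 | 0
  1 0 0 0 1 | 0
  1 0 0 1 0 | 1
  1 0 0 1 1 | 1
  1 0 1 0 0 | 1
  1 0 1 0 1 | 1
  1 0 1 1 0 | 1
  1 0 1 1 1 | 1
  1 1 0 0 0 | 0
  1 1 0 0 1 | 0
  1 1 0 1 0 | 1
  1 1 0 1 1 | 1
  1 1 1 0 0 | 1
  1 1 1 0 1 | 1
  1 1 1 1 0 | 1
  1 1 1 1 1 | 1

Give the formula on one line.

  ~c = 11110000111100001111000011110000
  (d | ~c) = 11110011111100111111001111110011
  ~a = 11111111111111110000000000000000
  ~b = 11111111000000001111111100000000
  (~a & ~b) = 11111111000000000000000000000000
  ((d | ~c) & (~a & ~b)) = 11110011000000000000000000000000
  (d | ((d | ~c) & (~a & ~b))) = 11110011001100110011001100110011
  ((d | ((d | ~c) & (~a & ~b))) | c) = 11111111001111110011111100111111

((d | ((d | ~c) & (~a & ~b))) | c)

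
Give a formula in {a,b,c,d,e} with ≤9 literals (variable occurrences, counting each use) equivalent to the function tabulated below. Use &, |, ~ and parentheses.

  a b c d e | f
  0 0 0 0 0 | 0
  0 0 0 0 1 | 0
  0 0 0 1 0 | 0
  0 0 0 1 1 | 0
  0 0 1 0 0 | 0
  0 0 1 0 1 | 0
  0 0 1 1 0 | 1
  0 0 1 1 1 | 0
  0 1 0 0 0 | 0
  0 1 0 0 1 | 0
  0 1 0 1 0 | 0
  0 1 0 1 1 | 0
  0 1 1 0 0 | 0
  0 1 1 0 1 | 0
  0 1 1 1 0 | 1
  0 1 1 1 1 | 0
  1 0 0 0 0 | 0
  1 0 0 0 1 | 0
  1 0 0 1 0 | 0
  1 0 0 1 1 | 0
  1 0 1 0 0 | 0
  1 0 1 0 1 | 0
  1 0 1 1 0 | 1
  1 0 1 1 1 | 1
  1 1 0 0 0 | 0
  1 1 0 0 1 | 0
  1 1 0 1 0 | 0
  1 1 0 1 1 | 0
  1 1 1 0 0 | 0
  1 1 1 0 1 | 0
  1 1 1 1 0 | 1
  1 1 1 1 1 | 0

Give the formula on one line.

  (d & c) = 00000011000000110000001100000011
  ~e = 10101010101010101010101010101010
  ~c = 11110000111100001111000011110000
  (~c & e) = 01010000010100000101000001010000
  (~e | (~c & e)) = 11111010111110101111101011111010
  ~b = 11111111000000001111111100000000
  ~a = 11111111111111110000000000000000
  (~b | ~a) = 11111111111111111111111100000000
  ((~b | ~a) & a) = 00000000000000001111111100000000
  ((~e | (~c & e)) | ((~b | ~a) & a)) = 11111010111110101111111111111010
  ((d & c) & ((~e | (~c & e)) | ((~b | ~a) & a))) = 00000010000000100000001100000010

((d & c) & ((~e | (~c & e)) | ((~b | ~a) & a)))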